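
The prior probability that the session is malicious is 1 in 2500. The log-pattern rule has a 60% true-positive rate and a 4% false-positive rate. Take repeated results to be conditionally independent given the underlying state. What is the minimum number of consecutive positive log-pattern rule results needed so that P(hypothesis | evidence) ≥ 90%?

4

Prior odds: 0.0004 ÷ 0.9996 = 1/2499.
Likelihood ratio of a positive result = 0.6/0.04 = 15.
Target posterior odds = 0.9/0.1 = 9.
Need (1/2499) × 15ⁿ ≥ 9, i.e. 15ⁿ ≥ 22491.
15³ = 3375 falls short of 22491 but 15⁴ = 50625 reaches it, so n = 4.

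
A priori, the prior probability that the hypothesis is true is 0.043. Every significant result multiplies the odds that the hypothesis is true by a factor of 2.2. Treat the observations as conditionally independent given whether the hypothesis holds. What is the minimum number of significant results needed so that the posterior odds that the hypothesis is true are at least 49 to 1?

Prior odds: 0.043 ÷ 0.957 = 43/957.
Likelihood ratio per significant result = 2.2.
Target odds = 49.
Need (43/957) × 2.2ⁿ ≥ 49, i.e. 2.2ⁿ ≥ 46893/43.
2.2⁸ = 214358881/390625 falls short of 46893/43 but 2.2⁹ ≈1207.27 reaches it, so n = 9.

9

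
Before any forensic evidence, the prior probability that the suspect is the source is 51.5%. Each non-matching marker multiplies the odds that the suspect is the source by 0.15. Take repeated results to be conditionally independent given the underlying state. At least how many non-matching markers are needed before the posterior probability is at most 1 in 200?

3

Prior odds = 0.515/0.485 = 103/97.
Likelihood ratio per non-matching marker = 0.15.
Target posterior odds = 0.005/0.995 = 1/199.
Require 0.15ⁿ ≤ 1/199 ÷ (103/97) = 97/20497.
0.15² = 0.0225 is still above 97/20497 but 0.15³ = 0.003375 is at or below it, so n = 3.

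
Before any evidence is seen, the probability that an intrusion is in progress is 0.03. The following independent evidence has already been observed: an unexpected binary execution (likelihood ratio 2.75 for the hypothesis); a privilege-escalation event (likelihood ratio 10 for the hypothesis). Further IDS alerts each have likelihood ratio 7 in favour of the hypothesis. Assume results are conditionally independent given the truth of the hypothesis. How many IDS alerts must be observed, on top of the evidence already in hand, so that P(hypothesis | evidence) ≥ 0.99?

Prior odds = 0.03/0.97 = 3/97.
Combined Bayes factor of the evidence already in hand = 2.75 × 10 = 27.5.
Odds after that evidence = (3/97) × 27.5 = 165/194.
Target odds = 0.99/0.01 = 99.
Need 7ⁿ ≥ 99 ÷ (165/194) = 116.4.
7² = 49 falls short of 116.4 but 7³ = 343 reaches it, so n = 3.

3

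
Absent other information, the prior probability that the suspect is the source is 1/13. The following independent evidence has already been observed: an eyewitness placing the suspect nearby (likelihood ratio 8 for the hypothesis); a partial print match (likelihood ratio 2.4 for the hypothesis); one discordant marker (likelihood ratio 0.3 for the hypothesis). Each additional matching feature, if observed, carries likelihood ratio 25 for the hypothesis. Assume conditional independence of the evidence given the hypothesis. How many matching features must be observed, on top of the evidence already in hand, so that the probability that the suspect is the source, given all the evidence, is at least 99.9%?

Prior odds = (1/13)/(12/13) = 1/12.
Combined Bayes factor of the evidence already in hand = 8 × 2.4 × 0.3 = 5.76.
Odds after that evidence = (1/12) × 5.76 = 0.48.
Target odds = 0.999/0.001 = 999.
Need 25ⁿ ≥ 999 ÷ 0.48 = 2081.25.
25² = 625 falls short of 2081.25 but 25³ = 15625 reaches it, so n = 3.

3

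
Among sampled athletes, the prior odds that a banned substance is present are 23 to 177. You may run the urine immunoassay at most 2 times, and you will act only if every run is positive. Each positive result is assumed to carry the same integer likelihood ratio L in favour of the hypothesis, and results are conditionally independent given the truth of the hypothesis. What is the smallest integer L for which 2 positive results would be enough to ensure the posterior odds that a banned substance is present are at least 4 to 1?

Prior odds = 23/177.
Target odds = 4.
Need L² ≥ 4 ÷ (23/177) = 708/23.
5² = 25 < 708/23 ≤ 36 = 6², so L = 6.

6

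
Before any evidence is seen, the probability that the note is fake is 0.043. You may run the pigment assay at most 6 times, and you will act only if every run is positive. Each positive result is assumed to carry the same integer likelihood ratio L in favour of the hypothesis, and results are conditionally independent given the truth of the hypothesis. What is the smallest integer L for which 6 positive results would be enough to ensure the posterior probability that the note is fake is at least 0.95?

3

Prior odds = 0.043/0.957 = 43/957.
Target odds = 0.95/0.05 = 19.
Need L⁶ ≥ 19 ÷ (43/957) = 18183/43.
2⁶ = 64 < 18183/43 ≤ 729 = 3⁶, so L = 3.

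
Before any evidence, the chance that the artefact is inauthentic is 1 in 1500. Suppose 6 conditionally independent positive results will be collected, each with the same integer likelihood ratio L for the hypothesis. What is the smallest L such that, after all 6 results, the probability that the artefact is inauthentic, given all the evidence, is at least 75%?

Prior odds = (1/1500)/(1499/1500) = 1/1499.
Target odds = 0.75/0.25 = 3.
Need L⁶ ≥ 3 ÷ (1/1499) = 4497.
4⁶ = 4096 < 4497 ≤ 15625 = 5⁶, so L = 5.

5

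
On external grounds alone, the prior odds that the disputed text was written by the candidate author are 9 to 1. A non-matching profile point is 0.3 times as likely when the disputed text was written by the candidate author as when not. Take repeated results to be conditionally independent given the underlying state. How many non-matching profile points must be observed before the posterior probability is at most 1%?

Prior odds = 9.
Likelihood ratio per non-matching profile point = 0.3.
Target odds: 0.01 ÷ 0.99 = 1/99.
Need 9 × 0.3ⁿ ≤ 1/99, i.e. 0.3ⁿ ≤ 1/891.
0.3⁵ = 243/100000 is still above 1/891 but 0.3⁶ = 729/1000000 is at or below it, so n = 6.

6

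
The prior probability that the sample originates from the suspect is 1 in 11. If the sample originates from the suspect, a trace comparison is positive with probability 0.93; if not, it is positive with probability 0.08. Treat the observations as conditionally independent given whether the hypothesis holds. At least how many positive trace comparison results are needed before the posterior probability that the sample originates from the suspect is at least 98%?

Prior odds: (1/11) ÷ (10/11) = 0.1.
Likelihood ratio of a positive = 0.93/0.08 = 11.625.
Target odds: 0.98 ÷ 0.02 = 49.
Need 0.1 × 11.625ⁿ ≥ 49, i.e. 11.625ⁿ ≥ 490.
11.625² = 135.140625 falls short of 490 but 11.625³ = 804357/512 reaches it, so n = 3.

3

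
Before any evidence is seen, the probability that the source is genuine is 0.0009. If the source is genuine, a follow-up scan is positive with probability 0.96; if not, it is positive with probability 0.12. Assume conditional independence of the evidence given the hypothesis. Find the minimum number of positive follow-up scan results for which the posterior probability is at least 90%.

5

Prior odds = 0.0009/0.9991 = 9/9991.
Likelihood ratio of a positive = 0.96/0.12 = 8.
Target odds: 0.9 ÷ 0.1 = 9.
Need (9/9991) × 8ⁿ ≥ 9, i.e. 8ⁿ ≥ 9991.
8⁴ = 4096 falls short of 9991 but 8⁵ = 32768 reaches it, so n = 5.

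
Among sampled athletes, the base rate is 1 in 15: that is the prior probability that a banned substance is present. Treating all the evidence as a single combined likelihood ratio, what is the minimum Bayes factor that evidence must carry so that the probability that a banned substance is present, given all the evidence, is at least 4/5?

56

Prior odds = (1/15)/(14/15) = 1/14.
Target odds = 0.8/0.2 = 4.
Required Bayes factor = 4 ÷ (1/14) = 56.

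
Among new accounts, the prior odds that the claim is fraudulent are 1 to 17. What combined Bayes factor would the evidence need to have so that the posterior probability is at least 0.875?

Prior odds = 1/17.
Target odds = 0.875/0.125 = 7.
Required Bayes factor = 7 ÷ (1/17) = 119.

119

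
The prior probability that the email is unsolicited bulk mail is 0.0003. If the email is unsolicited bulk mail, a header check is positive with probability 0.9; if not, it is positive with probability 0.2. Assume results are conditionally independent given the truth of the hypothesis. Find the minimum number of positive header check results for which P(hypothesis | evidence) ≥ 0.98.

8

Prior odds = 0.0003/0.9997 = 3/9997.
Likelihood ratio of a positive = 0.9/0.2 = 4.5.
Target odds: 0.98 ÷ 0.02 = 49.
Require 4.5ⁿ ≥ 49 ÷ (3/9997) = 489853/3.
4.5⁷ = 4782969/128 falls short of 489853/3 but 4.5⁸ = 43046721/256 reaches it, so n = 8.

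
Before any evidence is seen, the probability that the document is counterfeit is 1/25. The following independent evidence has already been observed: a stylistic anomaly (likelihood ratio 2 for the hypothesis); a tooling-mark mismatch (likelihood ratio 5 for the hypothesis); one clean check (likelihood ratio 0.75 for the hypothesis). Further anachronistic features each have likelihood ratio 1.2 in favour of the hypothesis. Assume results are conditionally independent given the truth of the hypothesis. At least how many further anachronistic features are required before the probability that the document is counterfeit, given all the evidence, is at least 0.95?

23

Prior odds = 0.04/0.96 = 1/24.
Combined Bayes factor of the evidence already in hand = 2 × 5 × 0.75 = 7.5.
Odds after that evidence = (1/24) × 7.5 = 0.3125.
Target odds = 0.95/0.05 = 19.
Need 1.2ⁿ ≥ 19 ÷ 0.3125 = 60.8.
1.2²² ≈55.2061 falls short of 60.8 but 1.2²³ ≈66.2474 reaches it, so n = 23.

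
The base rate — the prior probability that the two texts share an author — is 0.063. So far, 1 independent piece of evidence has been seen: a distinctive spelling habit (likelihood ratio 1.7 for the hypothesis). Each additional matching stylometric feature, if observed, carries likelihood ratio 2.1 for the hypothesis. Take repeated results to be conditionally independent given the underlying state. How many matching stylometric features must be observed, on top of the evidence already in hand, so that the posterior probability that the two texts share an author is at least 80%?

5

Prior odds = 0.063/0.937 = 63/937.
Bayes factor of the evidence already in hand = 1.7.
Odds after that evidence = (63/937) × 1.7 = 1071/9370.
Target odds = 0.8/0.2 = 4.
Need 2.1ⁿ ≥ 4 ÷ (1071/9370) = 37480/1071.
2.1⁴ = 19.4481 falls short of 37480/1071 but 2.1⁵ = 4084101/100000 reaches it, so n = 5.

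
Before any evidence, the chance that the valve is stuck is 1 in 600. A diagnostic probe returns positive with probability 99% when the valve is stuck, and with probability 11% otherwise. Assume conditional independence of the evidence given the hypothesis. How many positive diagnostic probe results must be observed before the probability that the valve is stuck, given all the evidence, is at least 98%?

5

Prior odds: (1/600) ÷ (599/600) = 1/599.
Likelihood ratio of a positive result = 0.99/0.11 = 9.
Target odds: 0.98 ÷ 0.02 = 49.
Need (1/599) × 9ⁿ ≥ 49, i.e. 9ⁿ ≥ 29351.
9⁴ = 6561 falls short of 29351 but 9⁵ = 59049 reaches it, so n = 5.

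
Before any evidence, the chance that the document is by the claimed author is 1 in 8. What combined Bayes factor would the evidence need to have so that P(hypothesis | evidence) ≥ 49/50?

Prior odds = 0.125/0.875 = 1/7.
Target odds = 0.98/0.02 = 49.
Required Bayes factor = 49 ÷ (1/7) = 343.

343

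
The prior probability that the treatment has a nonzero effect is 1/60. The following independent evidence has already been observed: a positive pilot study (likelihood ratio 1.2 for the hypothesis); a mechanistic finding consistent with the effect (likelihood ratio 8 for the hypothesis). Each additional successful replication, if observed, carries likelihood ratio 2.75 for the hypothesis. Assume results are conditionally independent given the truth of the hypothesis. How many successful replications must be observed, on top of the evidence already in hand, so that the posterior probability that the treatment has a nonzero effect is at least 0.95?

5

Prior odds = (1/60)/(59/60) = 1/59.
Combined Bayes factor of the evidence already in hand = 1.2 × 8 = 9.6.
Odds after that evidence = (1/59) × 9.6 = 48/295.
Target odds = 0.95/0.05 = 19.
Need 2.75ⁿ ≥ 19 ÷ (48/295) = 5605/48.
2.75⁴ = 57.19140625 falls short of 5605/48 but 2.75⁵ = 161051/1024 reaches it, so n = 5.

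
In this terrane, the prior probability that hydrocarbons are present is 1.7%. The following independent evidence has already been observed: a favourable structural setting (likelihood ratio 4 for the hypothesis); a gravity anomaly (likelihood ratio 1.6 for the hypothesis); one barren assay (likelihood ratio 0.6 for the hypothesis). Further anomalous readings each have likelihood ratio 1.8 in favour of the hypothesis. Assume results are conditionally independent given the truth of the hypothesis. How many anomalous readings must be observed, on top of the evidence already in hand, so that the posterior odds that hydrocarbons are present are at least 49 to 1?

Prior odds = 0.017/0.983 = 17/983.
Combined Bayes factor of the evidence already in hand = 4 × 1.6 × 0.6 = 3.84.
Odds after that evidence = (17/983) × 3.84 = 1632/24575.
Target odds = 49.
Need 1.8ⁿ ≥ 49 ÷ (1632/24575) = 1204175/1632.
1.8¹¹ ≈642.684 falls short of 1204175/1632 but 1.8¹² ≈1156.83 reaches it, so n = 12.

12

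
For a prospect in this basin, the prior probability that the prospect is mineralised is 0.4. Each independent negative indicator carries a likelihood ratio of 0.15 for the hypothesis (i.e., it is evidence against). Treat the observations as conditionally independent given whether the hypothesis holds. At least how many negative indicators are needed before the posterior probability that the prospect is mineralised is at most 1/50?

Prior odds: 0.4 ÷ 0.6 = 2/3.
Likelihood ratio per negative indicator = 0.15.
Target odds: 0.02 ÷ 0.98 = 1/49.
Require 0.15ⁿ ≤ 1/49 ÷ (2/3) = 3/98.
0.15¹ = 0.15 is still above 3/98 but 0.15² = 0.0225 is at or below it, so n = 2.

2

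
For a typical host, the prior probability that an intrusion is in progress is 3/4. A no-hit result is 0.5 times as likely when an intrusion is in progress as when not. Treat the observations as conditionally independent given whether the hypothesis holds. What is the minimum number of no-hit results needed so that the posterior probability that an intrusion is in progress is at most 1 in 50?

Prior odds: 0.75 ÷ 0.25 = 3.
Likelihood ratio per no-hit result = 0.5.
Target posterior odds = 0.02/0.98 = 1/49.
Need 3 × 0.5ⁿ ≤ 1/49, i.e. 0.5ⁿ ≤ 1/147.
0.5⁷ = 0.0078125 is still above 1/147 but 0.5⁸ = 0.00390625 is at or below it, so n = 8.

8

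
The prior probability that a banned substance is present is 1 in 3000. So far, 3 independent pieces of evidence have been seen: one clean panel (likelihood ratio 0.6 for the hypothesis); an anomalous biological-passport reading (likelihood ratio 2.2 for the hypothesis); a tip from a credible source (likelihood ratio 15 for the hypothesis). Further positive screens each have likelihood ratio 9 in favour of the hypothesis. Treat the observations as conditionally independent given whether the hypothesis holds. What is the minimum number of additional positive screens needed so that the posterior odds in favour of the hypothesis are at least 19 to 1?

Prior odds = (1/3000)/(2999/3000) = 1/2999.
Combined Bayes factor of the evidence already in hand = 0.6 × 2.2 × 15 = 19.8.
Odds after that evidence = (1/2999) × 19.8 = 99/14995.
Target odds = 19.
Need 9ⁿ ≥ 19 ÷ (99/14995) = 284905/99.
9³ = 729 falls short of 284905/99 but 9⁴ = 6561 reaches it, so n = 4.

4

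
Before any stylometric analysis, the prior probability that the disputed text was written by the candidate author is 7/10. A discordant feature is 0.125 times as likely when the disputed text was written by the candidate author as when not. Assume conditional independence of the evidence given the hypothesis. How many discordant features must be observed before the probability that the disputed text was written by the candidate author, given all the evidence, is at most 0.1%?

Prior odds: 0.7 ÷ 0.3 = 7/3.
Likelihood ratio per discordant feature = 0.125.
Target posterior odds = 0.001/0.999 = 1/999.
Require 0.125ⁿ ≤ 1/999 ÷ (7/3) = 1/2331.
0.125³ = 0.001953125 is still above 1/2331 but 0.125⁴ = 1/4096 is at or below it, so n = 4.

4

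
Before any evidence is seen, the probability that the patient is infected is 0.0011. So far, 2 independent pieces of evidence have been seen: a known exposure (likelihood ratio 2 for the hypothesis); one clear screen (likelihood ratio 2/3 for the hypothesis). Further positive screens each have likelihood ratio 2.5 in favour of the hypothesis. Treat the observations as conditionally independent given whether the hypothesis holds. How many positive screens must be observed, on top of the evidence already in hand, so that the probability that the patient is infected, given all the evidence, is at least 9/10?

Prior odds = 0.0011/0.9989 = 11/9989.
Combined Bayes factor of the evidence already in hand = 2 × (2/3) = 4/3.
Odds after that evidence = (11/9989) × 4/3 = 44/29967.
Target odds = 0.9/0.1 = 9.
Need 2.5ⁿ ≥ 9 ÷ (44/29967) = 269703/44.
2.5⁹ = 1953125/512 falls short of 269703/44 but 2.5¹⁰ = 9765625/1024 reaches it, so n = 10.

10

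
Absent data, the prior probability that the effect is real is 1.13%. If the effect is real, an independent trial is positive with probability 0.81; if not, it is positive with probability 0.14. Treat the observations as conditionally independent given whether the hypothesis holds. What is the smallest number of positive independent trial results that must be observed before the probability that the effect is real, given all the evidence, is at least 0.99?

6

Prior odds: 0.0113 ÷ 0.9887 = 113/9887.
Likelihood ratio of a positive = 0.81/0.14 = 81/14.
Target posterior odds = 0.99/0.01 = 99.
Require (81/14)ⁿ ≥ 99 ÷ (113/9887) = 978813/113.
(81/14)⁵ ≈6483.13 falls short of 978813/113 but (81/14)⁶ ≈37509.6 reaches it, so n = 6.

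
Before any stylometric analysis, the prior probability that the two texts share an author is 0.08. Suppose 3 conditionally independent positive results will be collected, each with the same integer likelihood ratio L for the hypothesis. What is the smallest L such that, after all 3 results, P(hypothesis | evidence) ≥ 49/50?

Prior odds = 0.08/0.92 = 2/23.
Target odds = 0.98/0.02 = 49.
Need L³ ≥ 49 ÷ (2/23) = 563.5.
8³ = 512 < 563.5 ≤ 729 = 9³, so L = 9.

9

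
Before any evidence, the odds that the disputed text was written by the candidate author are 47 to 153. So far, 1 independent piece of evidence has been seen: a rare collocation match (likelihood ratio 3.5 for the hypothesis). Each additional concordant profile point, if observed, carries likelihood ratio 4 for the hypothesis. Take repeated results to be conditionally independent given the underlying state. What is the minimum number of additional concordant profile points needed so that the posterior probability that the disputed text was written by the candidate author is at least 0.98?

3

Prior odds = 47/153.
Bayes factor of the evidence already in hand = 3.5.
Odds after that evidence = (47/153) × 3.5 = 329/306.
Target odds = 0.98/0.02 = 49.
Need 4ⁿ ≥ 49 ÷ (329/306) = 2142/47.
4² = 16 falls short of 2142/47 but 4³ = 64 reaches it, so n = 3.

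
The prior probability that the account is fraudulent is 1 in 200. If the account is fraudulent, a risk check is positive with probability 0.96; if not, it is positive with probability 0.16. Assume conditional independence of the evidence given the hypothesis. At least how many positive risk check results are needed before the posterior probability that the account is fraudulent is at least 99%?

6

Prior odds: 0.005 ÷ 0.995 = 1/199.
Likelihood ratio of a positive = 0.96/0.16 = 6.
Target odds: 0.99 ÷ 0.01 = 99.
Require 6ⁿ ≥ 99 ÷ (1/199) = 19701.
6⁵ = 7776 falls short of 19701 but 6⁶ = 46656 reaches it, so n = 6.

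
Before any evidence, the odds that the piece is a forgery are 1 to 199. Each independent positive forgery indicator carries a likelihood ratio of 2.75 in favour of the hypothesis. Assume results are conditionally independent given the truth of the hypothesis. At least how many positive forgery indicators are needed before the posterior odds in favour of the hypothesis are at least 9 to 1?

8

Prior odds = 1/199.
Likelihood ratio per positive forgery indicator = 2.75.
Target odds = 9.
Need (1/199) × 2.75ⁿ ≥ 9, i.e. 2.75ⁿ ≥ 1791.
2.75⁷ = 19487171/16384 falls short of 1791 but 2.75⁸ = 214358881/65536 reaches it, so n = 8.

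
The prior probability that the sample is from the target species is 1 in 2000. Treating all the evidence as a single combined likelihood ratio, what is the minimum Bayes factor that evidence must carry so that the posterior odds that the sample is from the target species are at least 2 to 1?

Prior odds = 0.0005/0.9995 = 1/1999.
Target odds = 2.
Required Bayes factor = 2 ÷ (1/1999) = 3998.

3998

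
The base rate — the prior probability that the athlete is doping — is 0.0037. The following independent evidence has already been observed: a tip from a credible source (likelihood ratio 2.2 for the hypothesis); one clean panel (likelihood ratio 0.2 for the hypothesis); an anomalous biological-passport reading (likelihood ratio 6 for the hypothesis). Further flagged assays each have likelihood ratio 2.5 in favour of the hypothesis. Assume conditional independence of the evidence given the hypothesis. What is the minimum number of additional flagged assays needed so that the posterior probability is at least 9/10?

Prior odds = 0.0037/0.9963 = 37/9963.
Combined Bayes factor of the evidence already in hand = 2.2 × 0.2 × 6 = 2.64.
Odds after that evidence = (37/9963) × 2.64 = 814/83025.
Target odds = 0.9/0.1 = 9.
Need 2.5ⁿ ≥ 9 ÷ (814/83025) = 747225/814.
2.5⁷ = 610.3515625 falls short of 747225/814 but 2.5⁸ = 390625/256 reaches it, so n = 8.

8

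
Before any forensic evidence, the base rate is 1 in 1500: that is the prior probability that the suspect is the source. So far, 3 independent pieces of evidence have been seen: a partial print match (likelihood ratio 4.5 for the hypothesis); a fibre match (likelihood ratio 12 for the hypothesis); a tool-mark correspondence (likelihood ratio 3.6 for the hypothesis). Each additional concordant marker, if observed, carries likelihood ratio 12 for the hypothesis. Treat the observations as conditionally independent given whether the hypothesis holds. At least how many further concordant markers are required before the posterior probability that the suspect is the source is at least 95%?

3

Prior odds = (1/1500)/(1499/1500) = 1/1499.
Combined Bayes factor of the evidence already in hand = 4.5 × 12 × 3.6 = 194.4.
Odds after that evidence = (1/1499) × 194.4 = 972/7495.
Target odds = 0.95/0.05 = 19.
Need 12ⁿ ≥ 19 ÷ (972/7495) = 142405/972.
12² = 144 falls short of 142405/972 but 12³ = 1728 reaches it, so n = 3.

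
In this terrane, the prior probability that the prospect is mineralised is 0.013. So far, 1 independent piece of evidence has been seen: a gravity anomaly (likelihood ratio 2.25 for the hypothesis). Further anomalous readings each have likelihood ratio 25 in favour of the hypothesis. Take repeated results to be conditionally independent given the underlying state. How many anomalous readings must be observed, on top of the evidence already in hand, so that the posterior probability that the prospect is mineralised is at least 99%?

Prior odds = 0.013/0.987 = 13/987.
Bayes factor of the evidence already in hand = 2.25.
Odds after that evidence = (13/987) × 2.25 = 39/1316.
Target odds = 0.99/0.01 = 99.
Need 25ⁿ ≥ 99 ÷ (39/1316) = 43428/13.
25² = 625 falls short of 43428/13 but 25³ = 15625 reaches it, so n = 3.

3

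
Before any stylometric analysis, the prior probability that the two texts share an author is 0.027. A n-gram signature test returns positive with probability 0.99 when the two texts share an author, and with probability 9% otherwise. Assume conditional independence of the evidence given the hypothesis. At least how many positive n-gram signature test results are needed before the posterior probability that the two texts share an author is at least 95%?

3

Prior odds: 0.027 ÷ 0.973 = 27/973.
Likelihood ratio of a positive result = 0.99/0.09 = 11.
Target posterior odds = 0.95/0.05 = 19.
Require 11ⁿ ≥ 19 ÷ (27/973) = 18487/27.
11² = 121 falls short of 18487/27 but 11³ = 1331 reaches it, so n = 3.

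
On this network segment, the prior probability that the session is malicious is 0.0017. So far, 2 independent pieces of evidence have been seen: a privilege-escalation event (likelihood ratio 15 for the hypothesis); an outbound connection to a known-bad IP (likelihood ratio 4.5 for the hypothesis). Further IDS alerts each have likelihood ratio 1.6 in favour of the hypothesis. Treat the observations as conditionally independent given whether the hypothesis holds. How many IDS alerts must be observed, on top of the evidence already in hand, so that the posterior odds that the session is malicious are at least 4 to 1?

Prior odds = 0.0017/0.9983 = 17/9983.
Combined Bayes factor of the evidence already in hand = 15 × 4.5 = 67.5.
Odds after that evidence = (17/9983) × 67.5 = 2295/19966.
Target odds = 4.
Need 1.6ⁿ ≥ 4 ÷ (2295/19966) = 79864/2295.
1.6⁷ = 2097152/78125 falls short of 79864/2295 but 1.6⁸ = 16777216/390625 reaches it, so n = 8.

8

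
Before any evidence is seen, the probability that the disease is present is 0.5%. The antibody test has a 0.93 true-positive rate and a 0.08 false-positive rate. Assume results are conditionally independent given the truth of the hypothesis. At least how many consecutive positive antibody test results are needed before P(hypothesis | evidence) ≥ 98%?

4

Prior odds: 0.005 ÷ 0.995 = 1/199.
Likelihood ratio of a positive result = 0.93/0.08 = 11.625.
Target posterior odds = 0.98/0.02 = 49.
Need (1/199) × 11.625ⁿ ≥ 49, i.e. 11.625ⁿ ≥ 9751.
11.625³ = 804357/512 falls short of 9751 but 11.625⁴ = 74805201/4096 reaches it, so n = 4.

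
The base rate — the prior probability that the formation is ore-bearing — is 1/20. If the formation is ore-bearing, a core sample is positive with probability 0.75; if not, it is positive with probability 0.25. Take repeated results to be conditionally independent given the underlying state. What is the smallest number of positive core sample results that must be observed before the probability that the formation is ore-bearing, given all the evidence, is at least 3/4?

4

Prior odds: 0.05 ÷ 0.95 = 1/19.
Likelihood ratio of a positive = 0.75/0.25 = 3.
Target posterior odds = 0.75/0.25 = 3.
Need (1/19) × 3ⁿ ≥ 3, i.e. 3ⁿ ≥ 57.
3³ = 27 falls short of 57 but 3⁴ = 81 reaches it, so n = 4.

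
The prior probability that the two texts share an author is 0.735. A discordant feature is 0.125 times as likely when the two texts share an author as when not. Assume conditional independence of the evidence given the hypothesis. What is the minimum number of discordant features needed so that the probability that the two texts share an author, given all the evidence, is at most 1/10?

Prior odds = 0.735/0.265 = 147/53.
Likelihood ratio per discordant feature = 0.125.
Target posterior odds = 0.1/0.9 = 1/9.
Require 0.125ⁿ ≤ 1/9 ÷ (147/53) = 53/1323.
0.125¹ = 0.125 is still above 53/1323 but 0.125² = 0.015625 is at or below it, so n = 2.

2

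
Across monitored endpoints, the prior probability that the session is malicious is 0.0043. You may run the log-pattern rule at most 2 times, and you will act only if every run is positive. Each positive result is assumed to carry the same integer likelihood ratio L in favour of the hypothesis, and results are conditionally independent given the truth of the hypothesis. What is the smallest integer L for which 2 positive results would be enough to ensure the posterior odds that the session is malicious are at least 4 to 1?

Prior odds = 0.0043/0.9957 = 43/9957.
Target odds = 4.
Need L² ≥ 4 ÷ (43/9957) = 39828/43.
30² = 900 < 39828/43 ≤ 961 = 31², so L = 31.

31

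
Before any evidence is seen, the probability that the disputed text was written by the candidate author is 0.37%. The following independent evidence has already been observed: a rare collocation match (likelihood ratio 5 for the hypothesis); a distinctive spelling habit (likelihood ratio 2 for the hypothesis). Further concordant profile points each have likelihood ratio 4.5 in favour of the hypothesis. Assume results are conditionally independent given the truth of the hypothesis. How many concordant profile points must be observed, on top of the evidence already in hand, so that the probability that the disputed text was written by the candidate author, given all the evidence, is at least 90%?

Prior odds = 0.0037/0.9963 = 37/9963.
Combined Bayes factor of the evidence already in hand = 5 × 2 = 10.
Odds after that evidence = (37/9963) × 10 = 370/9963.
Target odds = 0.9/0.1 = 9.
Need 4.5ⁿ ≥ 9 ÷ (370/9963) = 89667/370.
4.5³ = 91.125 falls short of 89667/370 but 4.5⁴ = 410.0625 reaches it, so n = 4.

4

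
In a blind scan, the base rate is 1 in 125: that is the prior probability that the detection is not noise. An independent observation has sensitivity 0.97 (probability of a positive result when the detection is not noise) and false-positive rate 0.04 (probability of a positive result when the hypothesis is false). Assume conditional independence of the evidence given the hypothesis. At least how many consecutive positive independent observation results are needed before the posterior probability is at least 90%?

Prior odds: 0.008 ÷ 0.992 = 1/124.
Likelihood ratio of a positive result = 0.97/0.04 = 24.25.
Target odds: 0.9 ÷ 0.1 = 9.
Need (1/124) × 24.25ⁿ ≥ 9, i.e. 24.25ⁿ ≥ 1116.
24.25² = 588.0625 falls short of 1116 but 24.25³ = 912673/64 reaches it, so n = 3.

3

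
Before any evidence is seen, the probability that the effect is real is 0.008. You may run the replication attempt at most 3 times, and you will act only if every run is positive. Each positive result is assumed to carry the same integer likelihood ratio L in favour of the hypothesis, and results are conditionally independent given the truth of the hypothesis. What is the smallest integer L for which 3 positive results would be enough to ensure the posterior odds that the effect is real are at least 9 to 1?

11

Prior odds = 0.008/0.992 = 1/124.
Target odds = 9.
Need L³ ≥ 9 ÷ (1/124) = 1116.
10³ = 1000 < 1116 ≤ 1331 = 11³, so L = 11.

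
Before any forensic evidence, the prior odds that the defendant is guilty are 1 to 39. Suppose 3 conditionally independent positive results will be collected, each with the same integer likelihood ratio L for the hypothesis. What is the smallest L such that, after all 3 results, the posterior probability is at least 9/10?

Prior odds = 1/39.
Target odds = 0.9/0.1 = 9.
Need L³ ≥ 9 ÷ (1/39) = 351.
7³ = 343 < 351 ≤ 512 = 8³, so L = 8.

8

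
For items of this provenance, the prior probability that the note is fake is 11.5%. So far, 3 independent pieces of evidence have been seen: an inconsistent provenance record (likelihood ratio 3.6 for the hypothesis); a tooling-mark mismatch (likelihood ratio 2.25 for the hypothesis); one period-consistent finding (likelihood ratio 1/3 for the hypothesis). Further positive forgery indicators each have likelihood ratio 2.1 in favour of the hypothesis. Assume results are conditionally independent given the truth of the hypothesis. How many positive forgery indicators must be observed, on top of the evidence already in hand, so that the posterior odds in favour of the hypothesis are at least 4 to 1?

Prior odds = 0.115/0.885 = 23/177.
Combined Bayes factor of the evidence already in hand = 3.6 × 2.25 × (1/3) = 2.7.
Odds after that evidence = (23/177) × 2.7 = 207/590.
Target odds = 4.
Need 2.1ⁿ ≥ 4 ÷ (207/590) = 2360/207.
2.1³ = 9.261 falls short of 2360/207 but 2.1⁴ = 19.4481 reaches it, so n = 4.

4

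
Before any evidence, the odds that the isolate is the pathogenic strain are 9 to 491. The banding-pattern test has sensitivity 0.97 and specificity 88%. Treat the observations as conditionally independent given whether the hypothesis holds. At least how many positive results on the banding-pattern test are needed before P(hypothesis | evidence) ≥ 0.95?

Prior odds = 9/491.
False-positive rate = 1 − 0.88 = 0.12; likelihood ratio of a positive = 0.97/0.12 = 97/12.
Target posterior odds = 0.95/0.05 = 19.
Need (9/491) × (97/12)ⁿ ≥ 19, i.e. (97/12)ⁿ ≥ 9329/9.
(97/12)³ = 912673/1728 falls short of 9329/9 but (97/12)⁴ = 88529281/20736 reaches it, so n = 4.

4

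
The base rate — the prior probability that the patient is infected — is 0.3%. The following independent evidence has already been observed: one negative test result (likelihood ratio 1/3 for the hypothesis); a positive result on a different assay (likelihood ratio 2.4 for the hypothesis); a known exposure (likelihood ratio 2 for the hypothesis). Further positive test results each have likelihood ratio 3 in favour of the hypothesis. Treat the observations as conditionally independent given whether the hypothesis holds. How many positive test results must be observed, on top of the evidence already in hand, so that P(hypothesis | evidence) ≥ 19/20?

Prior odds = 0.003/0.997 = 3/997.
Combined Bayes factor of the evidence already in hand = (1/3) × 2.4 × 2 = 1.6.
Odds after that evidence = (3/997) × 1.6 = 24/4985.
Target odds = 0.95/0.05 = 19.
Need 3ⁿ ≥ 19 ÷ (24/4985) = 94715/24.
3⁷ = 2187 falls short of 94715/24 but 3⁸ = 6561 reaches it, so n = 8.

8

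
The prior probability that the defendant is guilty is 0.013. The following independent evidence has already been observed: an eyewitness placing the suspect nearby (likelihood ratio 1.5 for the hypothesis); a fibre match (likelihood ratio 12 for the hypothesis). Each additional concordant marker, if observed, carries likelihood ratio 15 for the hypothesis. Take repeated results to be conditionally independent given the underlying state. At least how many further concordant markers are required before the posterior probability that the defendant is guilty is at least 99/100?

3

Prior odds = 0.013/0.987 = 13/987.
Combined Bayes factor of the evidence already in hand = 1.5 × 12 = 18.
Odds after that evidence = (13/987) × 18 = 78/329.
Target odds = 0.99/0.01 = 99.
Need 15ⁿ ≥ 99 ÷ (78/329) = 10857/26.
15² = 225 falls short of 10857/26 but 15³ = 3375 reaches it, so n = 3.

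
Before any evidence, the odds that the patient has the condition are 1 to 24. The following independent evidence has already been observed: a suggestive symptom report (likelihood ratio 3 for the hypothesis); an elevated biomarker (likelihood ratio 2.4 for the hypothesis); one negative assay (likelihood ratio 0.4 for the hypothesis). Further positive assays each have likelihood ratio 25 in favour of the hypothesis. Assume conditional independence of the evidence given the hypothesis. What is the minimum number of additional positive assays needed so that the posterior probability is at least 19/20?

2

Prior odds = 1/24.
Combined Bayes factor of the evidence already in hand = 3 × 2.4 × 0.4 = 2.88.
Odds after that evidence = (1/24) × 2.88 = 0.12.
Target odds = 0.95/0.05 = 19.
Need 25ⁿ ≥ 19 ÷ 0.12 = 475/3.
25¹ = 25 falls short of 475/3 but 25² = 625 reaches it, so n = 2.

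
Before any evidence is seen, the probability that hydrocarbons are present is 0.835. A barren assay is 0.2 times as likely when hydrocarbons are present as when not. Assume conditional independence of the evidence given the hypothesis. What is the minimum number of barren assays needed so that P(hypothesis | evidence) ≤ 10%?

Prior odds: 0.835 ÷ 0.165 = 167/33.
Likelihood ratio per barren assay = 0.2.
Target posterior odds = 0.1/0.9 = 1/9.
Need (167/33) × 0.2ⁿ ≤ 1/9, i.e. 0.2ⁿ ≤ 11/501.
0.2² = 0.04 is still above 11/501 but 0.2³ = 0.008 is at or below it, so n = 3.

3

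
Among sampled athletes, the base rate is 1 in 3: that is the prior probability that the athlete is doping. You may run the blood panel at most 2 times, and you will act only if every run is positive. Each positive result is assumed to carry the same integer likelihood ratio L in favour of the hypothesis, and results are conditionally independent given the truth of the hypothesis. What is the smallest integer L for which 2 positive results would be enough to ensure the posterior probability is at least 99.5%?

20

Prior odds = (1/3)/(2/3) = 0.5.
Target odds = 0.995/0.005 = 199.
Need L² ≥ 199 ÷ 0.5 = 398.
19² = 361 < 398 ≤ 400 = 20², so L = 20.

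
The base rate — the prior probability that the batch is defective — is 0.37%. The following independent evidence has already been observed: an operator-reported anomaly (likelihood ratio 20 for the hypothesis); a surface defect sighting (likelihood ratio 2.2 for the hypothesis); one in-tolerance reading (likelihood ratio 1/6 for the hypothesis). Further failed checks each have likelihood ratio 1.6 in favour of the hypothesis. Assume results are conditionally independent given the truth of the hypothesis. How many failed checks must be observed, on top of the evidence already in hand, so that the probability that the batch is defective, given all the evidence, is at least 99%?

18

Prior odds = 0.0037/0.9963 = 37/9963.
Combined Bayes factor of the evidence already in hand = 20 × 2.2 × (1/6) = 22/3.
Odds after that evidence = (37/9963) × 22/3 = 814/29889.
Target odds = 0.99/0.01 = 99.
Need 1.6ⁿ ≥ 99 ÷ (814/29889) = 269001/74.
1.6¹⁷ ≈2951.48 falls short of 269001/74 but 1.6¹⁸ ≈4722.37 reaches it, so n = 18.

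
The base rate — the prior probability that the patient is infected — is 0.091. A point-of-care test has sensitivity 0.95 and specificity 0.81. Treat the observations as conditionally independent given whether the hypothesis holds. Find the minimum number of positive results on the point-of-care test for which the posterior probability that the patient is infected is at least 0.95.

4

Prior odds: 0.091 ÷ 0.909 = 91/909.
False-positive rate = 1 − 0.81 = 0.19; likelihood ratio of a positive = 0.95/0.19 = 5.
Target posterior odds = 0.95/0.05 = 19.
Require 5ⁿ ≥ 19 ÷ (91/909) = 17271/91.
5³ = 125 falls short of 17271/91 but 5⁴ = 625 reaches it, so n = 4.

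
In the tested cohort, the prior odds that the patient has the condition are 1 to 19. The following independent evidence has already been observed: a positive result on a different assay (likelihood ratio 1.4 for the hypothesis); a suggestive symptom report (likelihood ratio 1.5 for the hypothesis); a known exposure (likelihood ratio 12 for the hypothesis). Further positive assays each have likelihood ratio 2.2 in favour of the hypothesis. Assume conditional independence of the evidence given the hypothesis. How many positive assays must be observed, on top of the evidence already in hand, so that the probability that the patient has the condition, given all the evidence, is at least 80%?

2

Prior odds = 1/19.
Combined Bayes factor of the evidence already in hand = 1.4 × 1.5 × 12 = 25.2.
Odds after that evidence = (1/19) × 25.2 = 126/95.
Target odds = 0.8/0.2 = 4.
Need 2.2ⁿ ≥ 4 ÷ (126/95) = 190/63.
2.2¹ = 2.2 falls short of 190/63 but 2.2² = 4.84 reaches it, so n = 2.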